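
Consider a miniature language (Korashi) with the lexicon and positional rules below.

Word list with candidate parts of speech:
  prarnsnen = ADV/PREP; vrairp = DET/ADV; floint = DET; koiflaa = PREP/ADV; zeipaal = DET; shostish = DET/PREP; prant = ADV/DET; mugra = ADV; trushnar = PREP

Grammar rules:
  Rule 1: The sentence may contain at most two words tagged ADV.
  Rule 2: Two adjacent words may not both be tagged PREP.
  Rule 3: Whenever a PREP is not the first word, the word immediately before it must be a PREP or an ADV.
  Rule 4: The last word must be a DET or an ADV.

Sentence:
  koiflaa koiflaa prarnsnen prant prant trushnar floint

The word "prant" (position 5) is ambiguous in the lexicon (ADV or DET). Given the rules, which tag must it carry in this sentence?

Candidates per position — 1:koiflaa {PREP,ADV}; 2:koiflaa {PREP,ADV}; 3:prarnsnen {ADV,PREP}; 4:prant {ADV,DET}; 5:prant {ADV,DET}; 6:trushnar {PREP}; 7:floint {DET}.
If word 5 were DET, no tagging could satisfy rule 3; so word 5 is ADV.
The remaining ambiguous positions (1, 2, 3, 4) are resolved jointly — only one combination satisfies every rule.
So the tagging must be: PREP ADV PREP DET ADV PREP DET.
Checking: rule 1 ✓; rule 2 ✓; rule 3 ✓; rule 4 ✓.

ADV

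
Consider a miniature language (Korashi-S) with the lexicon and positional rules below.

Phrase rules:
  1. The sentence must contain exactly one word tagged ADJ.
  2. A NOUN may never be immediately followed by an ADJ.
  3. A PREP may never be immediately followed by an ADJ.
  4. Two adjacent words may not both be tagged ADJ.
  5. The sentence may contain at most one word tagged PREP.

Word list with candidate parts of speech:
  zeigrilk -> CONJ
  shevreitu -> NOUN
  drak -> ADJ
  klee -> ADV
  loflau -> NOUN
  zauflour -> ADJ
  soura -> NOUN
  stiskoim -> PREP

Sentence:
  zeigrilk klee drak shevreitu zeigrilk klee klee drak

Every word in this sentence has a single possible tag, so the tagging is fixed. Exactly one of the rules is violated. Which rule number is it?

Fixed tagging: CONJ ADV ADJ NOUN CONJ ADV ADV ADJ.
Checking each rule: R1 violated, R2 holds, R3 holds, R4 holds, R5 holds.
Only rule 1 fails.

1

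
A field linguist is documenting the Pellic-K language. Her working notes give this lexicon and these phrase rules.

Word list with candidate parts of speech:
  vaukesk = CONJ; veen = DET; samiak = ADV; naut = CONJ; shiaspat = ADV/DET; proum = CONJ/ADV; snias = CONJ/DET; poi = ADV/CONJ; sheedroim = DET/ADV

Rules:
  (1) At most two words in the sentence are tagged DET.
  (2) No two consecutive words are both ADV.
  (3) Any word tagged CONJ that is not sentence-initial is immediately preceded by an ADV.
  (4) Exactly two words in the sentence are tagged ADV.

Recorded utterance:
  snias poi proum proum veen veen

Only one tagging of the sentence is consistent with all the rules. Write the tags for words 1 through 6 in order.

Candidates per position — 1:snias {CONJ,DET}; 2:poi {ADV,CONJ}; 3:proum {CONJ,ADV}; 4:proum {CONJ,ADV}; 5:veen {DET}; 6:veen {DET}.
At position 1, choosing DET makes rule 1 impossible to satisfy; hence CONJ.
At position 2, choosing CONJ makes rule 3 impossible to satisfy; hence ADV.
At position 3, choosing ADV makes rule 2 impossible to satisfy; hence CONJ.
At position 4, choosing CONJ makes rule 3 impossible to satisfy; hence ADV.
That leaves exactly one tagging: CONJ ADV CONJ ADV DET DET.
Verifying each rule — rule 1 holds; rule 2 holds; rule 3 holds; rule 4 holds.

CONJ ADV CONJ ADV DET DET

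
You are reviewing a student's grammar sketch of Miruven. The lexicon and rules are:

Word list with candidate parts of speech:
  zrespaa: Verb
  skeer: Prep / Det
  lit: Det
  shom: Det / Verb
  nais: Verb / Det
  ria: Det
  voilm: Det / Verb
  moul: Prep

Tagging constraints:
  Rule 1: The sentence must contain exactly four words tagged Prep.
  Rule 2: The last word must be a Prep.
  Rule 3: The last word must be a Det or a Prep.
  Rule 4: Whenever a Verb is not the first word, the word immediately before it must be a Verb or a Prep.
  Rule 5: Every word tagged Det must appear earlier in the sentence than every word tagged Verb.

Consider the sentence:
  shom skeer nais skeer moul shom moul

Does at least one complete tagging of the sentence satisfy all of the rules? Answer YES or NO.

Candidates per position — 1:shom {Det,Verb}; 2:skeer {Prep,Det}; 3:nais {Verb,Det}; 4:skeer {Prep,Det}; 5:moul {Prep}; 6:shom {Det,Verb}; 7:moul {Prep}.
One satisfying assignment: Verb Prep Verb Prep Prep Verb Prep.
Check: rule 1 holds; rule 2 holds; rule 3 holds; rule 4 holds; rule 5 holds.

YES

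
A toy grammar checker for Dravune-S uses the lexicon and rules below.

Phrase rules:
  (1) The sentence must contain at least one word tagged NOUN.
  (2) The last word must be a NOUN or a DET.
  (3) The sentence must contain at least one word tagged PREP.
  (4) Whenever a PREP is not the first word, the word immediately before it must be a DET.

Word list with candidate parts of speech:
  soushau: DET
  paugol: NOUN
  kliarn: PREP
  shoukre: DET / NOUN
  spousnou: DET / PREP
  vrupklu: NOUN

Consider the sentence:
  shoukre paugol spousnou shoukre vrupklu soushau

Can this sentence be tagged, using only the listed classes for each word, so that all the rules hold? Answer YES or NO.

NO

Candidates per position — 1:shoukre {DET,NOUN}; 2:paugol {NOUN}; 3:spousnou {DET,PREP}; 4:shoukre {DET,NOUN}; 5:vrupklu {NOUN}; 6:soushau {DET}.
Every candidate sequence violates at least one rule; no consistent tagging exists.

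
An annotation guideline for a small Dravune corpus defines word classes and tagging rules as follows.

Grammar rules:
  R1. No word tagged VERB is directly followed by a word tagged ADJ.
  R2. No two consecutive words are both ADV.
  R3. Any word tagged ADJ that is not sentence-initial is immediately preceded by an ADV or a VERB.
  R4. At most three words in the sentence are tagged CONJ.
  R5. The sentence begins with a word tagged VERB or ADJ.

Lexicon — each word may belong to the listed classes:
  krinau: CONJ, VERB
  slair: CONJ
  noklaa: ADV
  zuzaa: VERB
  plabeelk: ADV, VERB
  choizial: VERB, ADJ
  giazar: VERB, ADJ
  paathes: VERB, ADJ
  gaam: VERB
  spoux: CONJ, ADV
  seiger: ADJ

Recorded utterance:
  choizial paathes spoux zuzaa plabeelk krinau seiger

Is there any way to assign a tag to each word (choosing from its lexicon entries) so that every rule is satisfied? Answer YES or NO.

NO

Candidates per position — 1:choizial {VERB,ADJ}; 2:paathes {VERB,ADJ}; 3:spoux {CONJ,ADV}; 4:zuzaa {VERB}; 5:plabeelk {ADV,VERB}; 6:krinau {CONJ,VERB}; 7:seiger {ADJ}.
Every candidate sequence violates at least one rule; no consistent tagging exists.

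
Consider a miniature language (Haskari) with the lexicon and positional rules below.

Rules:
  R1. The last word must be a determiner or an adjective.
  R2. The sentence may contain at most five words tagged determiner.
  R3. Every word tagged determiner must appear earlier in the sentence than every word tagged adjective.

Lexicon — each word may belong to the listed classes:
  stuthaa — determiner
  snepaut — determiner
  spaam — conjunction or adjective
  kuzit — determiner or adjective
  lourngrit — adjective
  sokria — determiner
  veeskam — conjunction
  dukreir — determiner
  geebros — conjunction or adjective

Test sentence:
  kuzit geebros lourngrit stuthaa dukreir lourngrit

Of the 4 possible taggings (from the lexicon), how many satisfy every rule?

0

Candidates per position — 1:kuzit {determiner,adjective}; 2:geebros {conjunction,adjective}; 3:lourngrit {adjective}; 4:stuthaa {determiner}; 5:dukreir {determiner}; 6:lourngrit {adjective}.
There are 4 candidate sequences in total.
Rule 3 cannot be satisfied by any choice of tags from the lexicon.
So there is no consistent tagging.
Count = 0.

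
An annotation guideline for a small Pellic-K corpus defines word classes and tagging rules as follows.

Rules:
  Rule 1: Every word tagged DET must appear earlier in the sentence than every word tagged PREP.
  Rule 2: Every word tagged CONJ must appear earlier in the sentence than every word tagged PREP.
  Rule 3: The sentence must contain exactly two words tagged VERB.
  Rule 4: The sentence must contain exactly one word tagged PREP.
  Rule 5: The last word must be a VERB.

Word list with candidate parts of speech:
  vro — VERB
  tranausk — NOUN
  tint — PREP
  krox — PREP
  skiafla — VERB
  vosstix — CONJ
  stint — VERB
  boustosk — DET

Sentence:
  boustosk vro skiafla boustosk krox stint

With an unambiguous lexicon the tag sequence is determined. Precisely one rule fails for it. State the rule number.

3

Fixed tagging: DET VERB VERB DET PREP VERB.
Applying the rules: R1 ok, R2 ok, R3 fails, R4 ok, R5 ok.
Only rule 3 fails.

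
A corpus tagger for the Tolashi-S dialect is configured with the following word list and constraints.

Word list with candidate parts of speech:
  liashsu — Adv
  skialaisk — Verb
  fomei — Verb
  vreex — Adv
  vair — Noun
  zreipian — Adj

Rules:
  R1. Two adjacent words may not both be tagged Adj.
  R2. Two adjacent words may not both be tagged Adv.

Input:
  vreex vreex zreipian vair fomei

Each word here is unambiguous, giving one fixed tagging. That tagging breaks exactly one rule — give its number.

Fixed tagging: Adv Adv Adj Noun Verb.
Checking each rule: R1 ok, R2 fails.
Only rule 2 fails.

2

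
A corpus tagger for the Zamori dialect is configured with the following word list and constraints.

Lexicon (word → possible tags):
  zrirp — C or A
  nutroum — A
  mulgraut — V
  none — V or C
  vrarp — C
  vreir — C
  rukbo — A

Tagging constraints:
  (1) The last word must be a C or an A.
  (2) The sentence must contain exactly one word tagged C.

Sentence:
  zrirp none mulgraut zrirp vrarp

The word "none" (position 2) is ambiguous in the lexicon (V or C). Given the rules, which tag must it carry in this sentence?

Candidates per position — 1:zrirp {C,A}; 2:none {V,C}; 3:mulgraut {V}; 4:zrirp {C,A}; 5:vrarp {C}.
At position 1, choosing C makes rule 2 impossible to satisfy; hence A.
At position 2, choosing C makes rule 2 impossible to satisfy; hence V.
At position 4, choosing C makes rule 2 impossible to satisfy; hence A.
The only consistent sequence is: A V V A C.
Verifying each rule — rule 1 satisfied; rule 2 satisfied.

V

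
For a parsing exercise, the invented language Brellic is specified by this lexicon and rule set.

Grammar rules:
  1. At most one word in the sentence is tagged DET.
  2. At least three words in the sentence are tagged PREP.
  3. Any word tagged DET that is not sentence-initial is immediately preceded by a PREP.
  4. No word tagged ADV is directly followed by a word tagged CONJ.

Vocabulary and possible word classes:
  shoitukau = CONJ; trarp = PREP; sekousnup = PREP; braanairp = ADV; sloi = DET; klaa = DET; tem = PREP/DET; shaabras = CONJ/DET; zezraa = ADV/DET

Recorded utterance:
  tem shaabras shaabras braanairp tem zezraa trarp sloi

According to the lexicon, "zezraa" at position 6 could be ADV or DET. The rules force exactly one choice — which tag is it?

Candidates per position — 1:tem {PREP,DET}; 2:shaabras {CONJ,DET}; 3:shaabras {CONJ,DET}; 4:braanairp {ADV}; 5:tem {PREP,DET}; 6:zezraa {ADV,DET}; 7:trarp {PREP}; 8:sloi {DET}.
At position 1, choosing DET makes rule 1 impossible to satisfy; hence PREP.
At position 2, choosing DET makes rule 1 impossible to satisfy; hence CONJ.
At position 3, choosing DET makes rule 1 impossible to satisfy; hence CONJ.
At position 5, choosing DET makes rule 1 impossible to satisfy; hence PREP.
At position 6, choosing DET makes rule 1 impossible to satisfy; hence ADV.
That leaves exactly one tagging: PREP CONJ CONJ ADV PREP ADV PREP DET.
Verifying each rule — rule 1 holds; rule 2 holds; rule 3 holds; rule 4 holds.

ADV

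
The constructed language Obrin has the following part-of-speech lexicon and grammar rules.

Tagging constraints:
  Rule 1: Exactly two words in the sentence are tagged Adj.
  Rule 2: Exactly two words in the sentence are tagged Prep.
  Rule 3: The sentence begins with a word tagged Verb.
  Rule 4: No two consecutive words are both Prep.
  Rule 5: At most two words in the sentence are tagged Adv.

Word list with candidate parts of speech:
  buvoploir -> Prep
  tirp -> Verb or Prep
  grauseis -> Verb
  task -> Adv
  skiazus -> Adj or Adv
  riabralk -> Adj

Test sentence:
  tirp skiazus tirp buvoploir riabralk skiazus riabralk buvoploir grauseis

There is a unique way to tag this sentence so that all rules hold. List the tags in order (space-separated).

Candidates per position — 1:tirp {Verb,Prep}; 2:skiazus {Adj,Adv}; 3:tirp {Verb,Prep}; 4:buvoploir {Prep}; 5:riabralk {Adj}; 6:skiazus {Adj,Adv}; 7:riabralk {Adj}; 8:buvoploir {Prep}; 9:grauseis {Verb}.
Position 1: Prep is ruled out by rule 2; that leaves Verb.
Position 2: Adj is ruled out by rule 1; that leaves Adv.
Position 3: Prep is ruled out by rule 2; that leaves Verb.
Position 6: Adj is ruled out by rule 1; that leaves Adv.
So the tagging must be: Verb Adv Verb Prep Adj Adv Adj Prep Verb.
Check: rule 1 ok; rule 2 ok; rule 3 ok; rule 4 ok; rule 5 ok.

Verb Adv Verb Prep Adj Adv Adj Prep Verb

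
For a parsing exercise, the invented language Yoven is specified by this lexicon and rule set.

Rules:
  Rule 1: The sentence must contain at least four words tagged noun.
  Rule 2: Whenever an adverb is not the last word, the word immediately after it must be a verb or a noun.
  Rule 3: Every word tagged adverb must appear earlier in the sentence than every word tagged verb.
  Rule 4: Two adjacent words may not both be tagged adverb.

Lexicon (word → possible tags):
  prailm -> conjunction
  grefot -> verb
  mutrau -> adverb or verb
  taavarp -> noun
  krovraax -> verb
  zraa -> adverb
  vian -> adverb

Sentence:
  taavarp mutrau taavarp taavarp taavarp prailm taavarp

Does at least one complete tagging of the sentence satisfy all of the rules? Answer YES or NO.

YES

Candidates per position — 1:taavarp {noun}; 2:mutrau {adverb,verb}; 3:taavarp {noun}; 4:taavarp {noun}; 5:taavarp {noun}; 6:prailm {conjunction}; 7:taavarp {noun}.
One satisfying assignment: noun verb noun noun noun conjunction noun.
Rule-by-rule: rule 1 satisfied; rule 2 satisfied; rule 3 satisfied; rule 4 satisfied.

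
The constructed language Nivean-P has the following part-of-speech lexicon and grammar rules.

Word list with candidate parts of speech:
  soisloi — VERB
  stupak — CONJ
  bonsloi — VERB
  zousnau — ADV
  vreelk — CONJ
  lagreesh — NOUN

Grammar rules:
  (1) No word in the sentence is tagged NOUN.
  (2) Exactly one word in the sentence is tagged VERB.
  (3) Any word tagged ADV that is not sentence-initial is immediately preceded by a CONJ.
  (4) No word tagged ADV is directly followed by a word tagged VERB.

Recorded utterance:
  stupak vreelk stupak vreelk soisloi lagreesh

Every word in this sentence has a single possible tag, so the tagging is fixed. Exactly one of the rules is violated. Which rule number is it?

1

Fixed tagging: CONJ CONJ CONJ CONJ VERB NOUN.
Rule check: R1 ✗, R2 ✓, R3 ✓, R4 ✓.
Only rule 1 fails.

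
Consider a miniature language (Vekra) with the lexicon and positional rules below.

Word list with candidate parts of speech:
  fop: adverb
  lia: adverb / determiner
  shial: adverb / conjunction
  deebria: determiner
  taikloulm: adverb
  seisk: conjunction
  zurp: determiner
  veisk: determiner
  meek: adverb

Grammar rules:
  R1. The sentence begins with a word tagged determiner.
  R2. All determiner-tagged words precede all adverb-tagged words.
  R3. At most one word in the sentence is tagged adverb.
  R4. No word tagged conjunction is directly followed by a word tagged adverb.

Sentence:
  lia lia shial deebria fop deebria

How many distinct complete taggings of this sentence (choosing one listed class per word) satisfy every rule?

0

Candidates per position — 1:lia {adverb,determiner}; 2:lia {adverb,determiner}; 3:shial {adverb,conjunction}; 4:deebria {determiner}; 5:fop {adverb}; 6:deebria {determiner}.
There are 8 candidate sequences in total.
Rule 2 cannot be satisfied by any choice of tags from the lexicon.
So there is no consistent tagging.
Count = 0.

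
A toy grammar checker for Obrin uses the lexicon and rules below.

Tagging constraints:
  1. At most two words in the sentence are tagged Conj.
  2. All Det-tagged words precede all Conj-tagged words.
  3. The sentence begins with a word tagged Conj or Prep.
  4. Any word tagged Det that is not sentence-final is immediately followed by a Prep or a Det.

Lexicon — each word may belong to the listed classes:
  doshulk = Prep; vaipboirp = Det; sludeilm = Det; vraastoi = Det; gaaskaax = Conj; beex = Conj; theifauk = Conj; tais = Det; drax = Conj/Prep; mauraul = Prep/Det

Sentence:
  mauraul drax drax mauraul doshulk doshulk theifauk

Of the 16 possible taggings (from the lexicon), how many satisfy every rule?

4

Candidates per position — 1:mauraul {Prep,Det}; 2:drax {Conj,Prep}; 3:drax {Conj,Prep}; 4:mauraul {Prep,Det}; 5:doshulk {Prep}; 6:doshulk {Prep}; 7:theifauk {Conj}.
There are 16 candidate sequences in total.
The sequences that satisfy every rule: Prep Conj Prep Prep Prep Prep Conj; Prep Prep Conj Prep Prep Prep Conj; Prep Prep Prep Prep Prep Prep Conj; Prep Prep Prep Det Prep Prep Conj.
Count = 4.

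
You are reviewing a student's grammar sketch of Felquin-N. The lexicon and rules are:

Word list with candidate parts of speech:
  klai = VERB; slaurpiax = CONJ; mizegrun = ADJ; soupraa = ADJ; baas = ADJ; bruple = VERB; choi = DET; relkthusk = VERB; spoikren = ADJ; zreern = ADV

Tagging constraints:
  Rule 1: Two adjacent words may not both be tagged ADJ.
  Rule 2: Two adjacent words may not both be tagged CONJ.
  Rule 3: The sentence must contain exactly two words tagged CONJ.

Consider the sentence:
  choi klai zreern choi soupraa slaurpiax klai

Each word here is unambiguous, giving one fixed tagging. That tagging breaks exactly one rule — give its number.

3

Fixed tagging: DET VERB ADV DET ADJ CONJ VERB.
Applying the rules: R1 ok, R2 ok, R3 fails.
Only rule 3 fails.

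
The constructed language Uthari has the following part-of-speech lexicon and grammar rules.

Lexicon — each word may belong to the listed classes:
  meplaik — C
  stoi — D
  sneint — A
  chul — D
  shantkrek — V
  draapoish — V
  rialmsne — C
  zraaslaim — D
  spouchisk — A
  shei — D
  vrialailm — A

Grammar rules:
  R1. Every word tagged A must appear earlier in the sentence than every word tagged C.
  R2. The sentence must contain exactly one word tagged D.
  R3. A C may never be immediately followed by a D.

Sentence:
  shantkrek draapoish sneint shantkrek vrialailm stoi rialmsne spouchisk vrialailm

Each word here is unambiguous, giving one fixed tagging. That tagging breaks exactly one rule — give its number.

Fixed tagging: V V A V A D C A A.
Checking each rule: R1 fail, R2 pass, R3 pass.
Only rule 1 fails.

1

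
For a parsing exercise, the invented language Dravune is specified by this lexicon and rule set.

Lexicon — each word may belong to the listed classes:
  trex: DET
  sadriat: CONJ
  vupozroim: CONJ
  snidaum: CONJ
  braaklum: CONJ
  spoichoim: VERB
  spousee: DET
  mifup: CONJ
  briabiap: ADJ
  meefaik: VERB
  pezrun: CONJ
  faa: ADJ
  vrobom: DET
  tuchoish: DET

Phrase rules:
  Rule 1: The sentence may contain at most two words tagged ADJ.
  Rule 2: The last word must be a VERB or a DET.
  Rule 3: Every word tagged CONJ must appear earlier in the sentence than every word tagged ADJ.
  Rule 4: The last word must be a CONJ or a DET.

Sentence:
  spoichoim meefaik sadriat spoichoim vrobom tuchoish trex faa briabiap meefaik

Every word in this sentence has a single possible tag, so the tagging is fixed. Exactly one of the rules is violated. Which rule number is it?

4

Fixed tagging: VERB VERB CONJ VERB DET DET DET ADJ ADJ VERB.
Checking each rule: R1 pass, R2 pass, R3 pass, R4 fail.
Only rule 4 fails.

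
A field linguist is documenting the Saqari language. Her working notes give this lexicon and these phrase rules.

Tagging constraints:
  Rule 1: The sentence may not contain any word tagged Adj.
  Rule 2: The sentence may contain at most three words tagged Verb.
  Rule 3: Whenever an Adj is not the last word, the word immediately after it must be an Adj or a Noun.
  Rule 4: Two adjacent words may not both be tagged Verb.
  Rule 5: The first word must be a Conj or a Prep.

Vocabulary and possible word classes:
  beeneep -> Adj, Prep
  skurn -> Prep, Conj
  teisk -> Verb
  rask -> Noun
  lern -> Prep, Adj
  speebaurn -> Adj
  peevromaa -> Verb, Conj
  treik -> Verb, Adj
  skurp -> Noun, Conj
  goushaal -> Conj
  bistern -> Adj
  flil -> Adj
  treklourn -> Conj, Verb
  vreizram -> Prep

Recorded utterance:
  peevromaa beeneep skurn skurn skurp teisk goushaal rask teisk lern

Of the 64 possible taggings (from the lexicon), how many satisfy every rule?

Candidates per position — 1:peevromaa {Verb,Conj}; 2:beeneep {Adj,Prep}; 3:skurn {Prep,Conj}; 4:skurn {Prep,Conj}; 5:skurp {Noun,Conj}; 6:teisk {Verb}; 7:goushaal {Conj}; 8:rask {Noun}; 9:teisk {Verb}; 10:lern {Prep,Adj}.
There are 64 candidate sequences in total.
Checking each against the rules leaves 8 sequences.
Count = 8.

8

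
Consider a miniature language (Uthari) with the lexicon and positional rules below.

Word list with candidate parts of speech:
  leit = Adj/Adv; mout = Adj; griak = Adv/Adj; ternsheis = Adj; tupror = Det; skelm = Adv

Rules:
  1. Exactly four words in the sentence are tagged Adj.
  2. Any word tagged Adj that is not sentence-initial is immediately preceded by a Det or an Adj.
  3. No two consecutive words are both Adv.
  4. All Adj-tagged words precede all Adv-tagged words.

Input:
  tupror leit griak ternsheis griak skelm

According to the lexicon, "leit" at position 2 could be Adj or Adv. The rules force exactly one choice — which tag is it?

Candidates per position — 1:tupror {Det}; 2:leit {Adj,Adv}; 3:griak {Adv,Adj}; 4:ternsheis {Adj}; 5:griak {Adv,Adj}; 6:skelm {Adv}.
Position 2: Adv is ruled out by rule 1; that leaves Adj.
Position 3: Adv is ruled out by rule 1; that leaves Adj.
Position 5: Adv is ruled out by rule 1; that leaves Adj.
The only consistent sequence is: Det Adj Adj Adj Adj Adv.
Check: rule 1 ✓; rule 2 ✓; rule 3 ✓; rule 4 ✓.

Adj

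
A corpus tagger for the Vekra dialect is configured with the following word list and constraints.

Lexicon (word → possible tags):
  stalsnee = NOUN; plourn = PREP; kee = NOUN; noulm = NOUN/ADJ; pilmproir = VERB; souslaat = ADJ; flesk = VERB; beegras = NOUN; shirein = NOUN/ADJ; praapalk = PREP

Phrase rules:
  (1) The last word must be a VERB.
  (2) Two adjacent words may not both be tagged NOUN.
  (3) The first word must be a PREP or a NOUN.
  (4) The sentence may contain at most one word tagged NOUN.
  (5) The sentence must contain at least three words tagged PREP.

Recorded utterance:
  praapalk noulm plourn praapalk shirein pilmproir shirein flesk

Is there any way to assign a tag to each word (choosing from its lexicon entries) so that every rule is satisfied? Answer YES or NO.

Candidates per position — 1:praapalk {PREP}; 2:noulm {NOUN,ADJ}; 3:plourn {PREP}; 4:praapalk {PREP}; 5:shirein {NOUN,ADJ}; 6:pilmproir {VERB}; 7:shirein {NOUN,ADJ}; 8:flesk {VERB}.
One satisfying assignment: PREP NOUN PREP PREP ADJ VERB ADJ VERB.
Verifying each rule — rule 1 satisfied; rule 2 satisfied; rule 3 satisfied; rule 4 satisfied; rule 5 satisfied.

YES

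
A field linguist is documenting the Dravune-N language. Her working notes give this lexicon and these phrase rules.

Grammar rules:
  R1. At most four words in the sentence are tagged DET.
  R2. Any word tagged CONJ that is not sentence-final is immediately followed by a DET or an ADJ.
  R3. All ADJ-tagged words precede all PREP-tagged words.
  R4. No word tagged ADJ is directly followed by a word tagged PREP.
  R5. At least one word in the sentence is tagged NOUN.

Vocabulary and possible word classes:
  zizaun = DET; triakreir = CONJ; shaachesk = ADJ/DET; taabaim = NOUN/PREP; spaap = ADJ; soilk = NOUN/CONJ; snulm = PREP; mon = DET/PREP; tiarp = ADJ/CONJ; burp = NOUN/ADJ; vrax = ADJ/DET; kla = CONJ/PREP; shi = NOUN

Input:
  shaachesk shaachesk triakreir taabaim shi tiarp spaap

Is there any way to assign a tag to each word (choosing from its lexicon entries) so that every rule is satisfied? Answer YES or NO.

Candidates per position — 1:shaachesk {ADJ,DET}; 2:shaachesk {ADJ,DET}; 3:triakreir {CONJ}; 4:taabaim {NOUN,PREP}; 5:shi {NOUN}; 6:tiarp {ADJ,CONJ}; 7:spaap {ADJ}.
Rule 2 cannot be satisfied by any choice of tags from the lexicon.
So there is no consistent tagging.

NO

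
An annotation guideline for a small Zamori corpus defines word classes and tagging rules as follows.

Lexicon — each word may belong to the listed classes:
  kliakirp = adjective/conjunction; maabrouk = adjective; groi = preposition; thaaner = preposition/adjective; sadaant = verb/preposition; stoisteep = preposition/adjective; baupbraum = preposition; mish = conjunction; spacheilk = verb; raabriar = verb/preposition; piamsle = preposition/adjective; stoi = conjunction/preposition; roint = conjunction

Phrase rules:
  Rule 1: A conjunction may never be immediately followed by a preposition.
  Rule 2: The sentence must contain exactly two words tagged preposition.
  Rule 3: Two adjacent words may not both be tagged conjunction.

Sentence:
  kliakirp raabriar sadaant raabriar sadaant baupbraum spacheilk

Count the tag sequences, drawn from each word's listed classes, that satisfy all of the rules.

Candidates per position — 1:kliakirp {adjective,conjunction}; 2:raabriar {verb,preposition}; 3:sadaant {verb,preposition}; 4:raabriar {verb,preposition}; 5:sadaant {verb,preposition}; 6:baupbraum {preposition}; 7:spacheilk {verb}.
There are 32 candidate sequences in total.
Checking each against the rules leaves 7 sequences.
Count = 7.

7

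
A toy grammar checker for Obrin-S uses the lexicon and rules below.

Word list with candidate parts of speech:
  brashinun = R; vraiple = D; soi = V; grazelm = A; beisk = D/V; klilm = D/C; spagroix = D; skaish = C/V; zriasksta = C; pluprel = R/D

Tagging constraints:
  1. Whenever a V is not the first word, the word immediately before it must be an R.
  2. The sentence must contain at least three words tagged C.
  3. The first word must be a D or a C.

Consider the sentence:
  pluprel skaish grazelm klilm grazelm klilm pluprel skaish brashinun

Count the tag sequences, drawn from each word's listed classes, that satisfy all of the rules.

7

Candidates per position — 1:pluprel {R,D}; 2:skaish {C,V}; 3:grazelm {A}; 4:klilm {D,C}; 5:grazelm {A}; 6:klilm {D,C}; 7:pluprel {R,D}; 8:skaish {C,V}; 9:brashinun {R}.
There are 64 candidate sequences in total.
Checking each against the rules leaves 7 sequences.
Count = 7.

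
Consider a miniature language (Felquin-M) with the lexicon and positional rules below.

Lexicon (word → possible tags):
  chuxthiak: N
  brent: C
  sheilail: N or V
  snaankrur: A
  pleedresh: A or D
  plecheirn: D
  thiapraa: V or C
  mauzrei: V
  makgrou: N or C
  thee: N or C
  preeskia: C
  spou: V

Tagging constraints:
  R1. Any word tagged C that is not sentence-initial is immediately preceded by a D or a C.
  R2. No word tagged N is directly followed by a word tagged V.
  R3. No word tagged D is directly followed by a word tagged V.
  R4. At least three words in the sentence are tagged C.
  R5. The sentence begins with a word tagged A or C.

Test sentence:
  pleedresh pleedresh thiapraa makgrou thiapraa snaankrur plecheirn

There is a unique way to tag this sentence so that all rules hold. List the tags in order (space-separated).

A D C C C A D

Candidates per position — 1:pleedresh {A,D}; 2:pleedresh {A,D}; 3:thiapraa {V,C}; 4:makgrou {N,C}; 5:thiapraa {V,C}; 6:snaankrur {A}; 7:plecheirn {D}.
Position 1: D is ruled out by rule 5; that leaves A.
Position 3: V is ruled out by rule 4; that leaves C.
Position 4: N is ruled out by rule 4; that leaves C.
Position 5: V is ruled out by rule 4; that leaves C.
Position 2: A is ruled out by rule 1; that leaves D.
The only consistent sequence is: A D C C C A D.
Checking: rule 1 ✓; rule 2 ✓; rule 3 ✓; rule 4 ✓; rule 5 ✓.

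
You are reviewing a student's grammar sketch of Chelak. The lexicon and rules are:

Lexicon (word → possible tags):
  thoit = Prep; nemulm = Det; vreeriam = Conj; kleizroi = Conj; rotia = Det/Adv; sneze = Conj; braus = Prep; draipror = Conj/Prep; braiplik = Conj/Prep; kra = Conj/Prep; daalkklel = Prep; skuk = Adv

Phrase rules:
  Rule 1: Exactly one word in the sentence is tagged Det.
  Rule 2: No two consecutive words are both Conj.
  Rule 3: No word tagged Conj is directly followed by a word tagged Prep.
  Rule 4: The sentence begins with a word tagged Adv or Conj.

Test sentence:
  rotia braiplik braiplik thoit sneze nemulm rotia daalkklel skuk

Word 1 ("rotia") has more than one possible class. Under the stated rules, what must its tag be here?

Adv

Candidates per position — 1:rotia {Det,Adv}; 2:braiplik {Conj,Prep}; 3:braiplik {Conj,Prep}; 4:thoit {Prep}; 5:sneze {Conj}; 6:nemulm {Det}; 7:rotia {Det,Adv}; 8:daalkklel {Prep}; 9:skuk {Adv}.
Position 1: tagging it Det would leave rule 1 unsatisfiable, so it must be Adv.
Position 2: tagging it Conj would leave rule 3 unsatisfiable, so it must be Prep.
Position 3: tagging it Conj would leave rule 3 unsatisfiable, so it must be Prep.
Position 7: tagging it Det would leave rule 1 unsatisfiable, so it must be Adv.
The only consistent sequence is: Adv Prep Prep Prep Conj Det Adv Prep Adv.
Rule-by-rule: rule 1 satisfied; rule 2 satisfied; rule 3 satisfied; rule 4 satisfied.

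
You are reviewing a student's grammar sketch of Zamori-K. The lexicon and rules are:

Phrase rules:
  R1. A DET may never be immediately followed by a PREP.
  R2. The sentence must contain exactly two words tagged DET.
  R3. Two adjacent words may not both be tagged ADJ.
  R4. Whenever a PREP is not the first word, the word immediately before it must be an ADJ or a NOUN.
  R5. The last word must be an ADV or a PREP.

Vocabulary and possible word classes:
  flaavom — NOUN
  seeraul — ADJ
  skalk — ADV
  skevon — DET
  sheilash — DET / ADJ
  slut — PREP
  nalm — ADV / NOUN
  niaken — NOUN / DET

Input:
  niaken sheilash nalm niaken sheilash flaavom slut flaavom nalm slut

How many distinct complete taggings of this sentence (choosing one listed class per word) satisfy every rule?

Candidates per position — 1:niaken {NOUN,DET}; 2:sheilash {DET,ADJ}; 3:nalm {ADV,NOUN}; 4:niaken {NOUN,DET}; 5:sheilash {DET,ADJ}; 6:flaavom {NOUN}; 7:slut {PREP}; 8:flaavom {NOUN}; 9:nalm {ADV,NOUN}; 10:slut {PREP}.
There are 64 candidate sequences in total.
Checking each against the rules leaves 12 sequences.
Count = 12.

12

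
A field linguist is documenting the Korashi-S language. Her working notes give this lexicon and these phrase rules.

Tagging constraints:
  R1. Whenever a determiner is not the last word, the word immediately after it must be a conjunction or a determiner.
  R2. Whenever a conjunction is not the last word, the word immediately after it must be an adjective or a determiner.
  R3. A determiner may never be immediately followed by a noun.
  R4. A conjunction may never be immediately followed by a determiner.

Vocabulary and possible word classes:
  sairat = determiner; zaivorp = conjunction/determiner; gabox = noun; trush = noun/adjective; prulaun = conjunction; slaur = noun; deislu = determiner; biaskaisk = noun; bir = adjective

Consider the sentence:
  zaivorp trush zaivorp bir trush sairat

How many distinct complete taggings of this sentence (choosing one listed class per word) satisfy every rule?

2

Candidates per position — 1:zaivorp {conjunction,determiner}; 2:trush {noun,adjective}; 3:zaivorp {conjunction,determiner}; 4:bir {adjective}; 5:trush {noun,adjective}; 6:sairat {determiner}.
There are 16 candidate sequences in total.
The sequences that satisfy every rule: conjunction adjective conjunction adjective noun determiner; conjunction adjective conjunction adjective adjective determiner.
Count = 2.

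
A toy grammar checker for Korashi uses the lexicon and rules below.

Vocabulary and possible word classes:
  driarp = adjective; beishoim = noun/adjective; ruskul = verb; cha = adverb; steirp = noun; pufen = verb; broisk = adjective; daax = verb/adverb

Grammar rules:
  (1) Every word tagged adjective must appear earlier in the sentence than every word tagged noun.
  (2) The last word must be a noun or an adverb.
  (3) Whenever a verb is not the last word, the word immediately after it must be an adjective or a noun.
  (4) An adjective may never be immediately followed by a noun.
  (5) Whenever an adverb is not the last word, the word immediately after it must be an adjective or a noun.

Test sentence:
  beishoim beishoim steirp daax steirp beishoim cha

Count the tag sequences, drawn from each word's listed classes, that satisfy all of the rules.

Candidates per position — 1:beishoim {noun,adjective}; 2:beishoim {noun,adjective}; 3:steirp {noun}; 4:daax {verb,adverb}; 5:steirp {noun}; 6:beishoim {noun,adjective}; 7:cha {adverb}.
There are 16 candidate sequences in total.
The sequences that satisfy every rule: noun noun noun verb noun noun adverb; noun noun noun adverb noun noun adverb.
Count = 2.

2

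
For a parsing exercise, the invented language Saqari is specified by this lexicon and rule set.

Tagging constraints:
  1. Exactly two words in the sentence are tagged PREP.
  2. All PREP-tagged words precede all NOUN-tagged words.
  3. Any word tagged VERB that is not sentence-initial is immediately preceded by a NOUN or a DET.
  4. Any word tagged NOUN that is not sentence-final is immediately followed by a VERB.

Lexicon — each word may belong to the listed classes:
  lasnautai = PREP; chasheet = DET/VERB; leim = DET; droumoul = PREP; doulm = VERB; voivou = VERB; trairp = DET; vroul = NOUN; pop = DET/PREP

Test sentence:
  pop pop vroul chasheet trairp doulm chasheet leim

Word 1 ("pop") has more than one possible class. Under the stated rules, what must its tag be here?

Candidates per position — 1:pop {DET,PREP}; 2:pop {DET,PREP}; 3:vroul {NOUN}; 4:chasheet {DET,VERB}; 5:trairp {DET}; 6:doulm {VERB}; 7:chasheet {DET,VERB}; 8:leim {DET}.
If word 1 were DET, no tagging could satisfy rule 1; so word 1 is PREP.
If word 2 were DET, no tagging could satisfy rule 1; so word 2 is PREP.
If word 4 were DET, no tagging could satisfy rule 4; so word 4 is VERB.
If word 7 were VERB, no tagging could satisfy rule 3; so word 7 is DET.
The unique satisfying tagging is: PREP PREP NOUN VERB DET VERB DET DET.
Rule-by-rule: rule 1 ✓; rule 2 ✓; rule 3 ✓; rule 4 ✓.

PREP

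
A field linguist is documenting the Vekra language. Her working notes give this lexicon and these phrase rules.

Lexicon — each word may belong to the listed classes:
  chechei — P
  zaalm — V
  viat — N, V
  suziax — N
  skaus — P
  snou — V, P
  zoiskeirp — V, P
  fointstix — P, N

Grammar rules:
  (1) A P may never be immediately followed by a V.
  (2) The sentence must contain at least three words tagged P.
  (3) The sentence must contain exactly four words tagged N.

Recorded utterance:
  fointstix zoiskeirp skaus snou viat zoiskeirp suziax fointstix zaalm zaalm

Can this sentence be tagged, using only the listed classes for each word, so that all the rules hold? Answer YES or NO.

Candidates per position — 1:fointstix {P,N}; 2:zoiskeirp {V,P}; 3:skaus {P}; 4:snou {V,P}; 5:viat {N,V}; 6:zoiskeirp {V,P}; 7:suziax {N}; 8:fointstix {P,N}; 9:zaalm {V}; 10:zaalm {V}.
One satisfying assignment: N V P P N P N N V V.
Verifying each rule — rule 1 satisfied; rule 2 satisfied; rule 3 satisfied.

YES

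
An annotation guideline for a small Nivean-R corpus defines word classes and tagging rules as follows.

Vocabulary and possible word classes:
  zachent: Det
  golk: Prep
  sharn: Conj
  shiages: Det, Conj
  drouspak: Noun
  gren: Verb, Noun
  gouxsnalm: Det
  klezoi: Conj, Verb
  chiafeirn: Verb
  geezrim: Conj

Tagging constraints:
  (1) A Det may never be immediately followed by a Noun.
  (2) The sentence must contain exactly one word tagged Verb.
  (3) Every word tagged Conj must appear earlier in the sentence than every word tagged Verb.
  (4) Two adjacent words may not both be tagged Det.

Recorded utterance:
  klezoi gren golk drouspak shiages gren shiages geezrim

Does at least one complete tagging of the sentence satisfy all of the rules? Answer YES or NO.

Candidates per position — 1:klezoi {Conj,Verb}; 2:gren {Verb,Noun}; 3:golk {Prep}; 4:drouspak {Noun}; 5:shiages {Det,Conj}; 6:gren {Verb,Noun}; 7:shiages {Det,Conj}; 8:geezrim {Conj}.
Every candidate sequence violates at least one rule; no consistent tagging exists.

NO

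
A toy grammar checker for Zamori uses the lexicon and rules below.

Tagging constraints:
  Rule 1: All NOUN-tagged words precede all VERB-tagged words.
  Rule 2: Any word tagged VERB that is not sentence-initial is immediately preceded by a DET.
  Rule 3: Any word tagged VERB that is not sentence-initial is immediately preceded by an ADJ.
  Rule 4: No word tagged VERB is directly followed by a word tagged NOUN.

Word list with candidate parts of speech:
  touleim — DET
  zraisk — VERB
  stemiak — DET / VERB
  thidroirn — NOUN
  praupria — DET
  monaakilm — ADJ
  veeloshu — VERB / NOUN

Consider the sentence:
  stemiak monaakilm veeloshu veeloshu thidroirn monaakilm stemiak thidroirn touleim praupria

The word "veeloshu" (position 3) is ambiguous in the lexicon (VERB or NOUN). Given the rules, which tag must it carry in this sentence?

Candidates per position — 1:stemiak {DET,VERB}; 2:monaakilm {ADJ}; 3:veeloshu {VERB,NOUN}; 4:veeloshu {VERB,NOUN}; 5:thidroirn {NOUN}; 6:monaakilm {ADJ}; 7:stemiak {DET,VERB}; 8:thidroirn {NOUN}; 9:touleim {DET}; 10:praupria {DET}.
At position 1, choosing VERB makes rule 1 impossible to satisfy; hence DET.
At position 3, choosing VERB makes rule 1 impossible to satisfy; hence NOUN.
At position 4, choosing VERB makes rule 1 impossible to satisfy; hence NOUN.
At position 7, choosing VERB makes rule 1 impossible to satisfy; hence DET.
So the tagging must be: DET ADJ NOUN NOUN NOUN ADJ DET NOUN DET DET.
Check: rule 1 satisfied; rule 2 satisfied; rule 3 satisfied; rule 4 satisfied.

NOUN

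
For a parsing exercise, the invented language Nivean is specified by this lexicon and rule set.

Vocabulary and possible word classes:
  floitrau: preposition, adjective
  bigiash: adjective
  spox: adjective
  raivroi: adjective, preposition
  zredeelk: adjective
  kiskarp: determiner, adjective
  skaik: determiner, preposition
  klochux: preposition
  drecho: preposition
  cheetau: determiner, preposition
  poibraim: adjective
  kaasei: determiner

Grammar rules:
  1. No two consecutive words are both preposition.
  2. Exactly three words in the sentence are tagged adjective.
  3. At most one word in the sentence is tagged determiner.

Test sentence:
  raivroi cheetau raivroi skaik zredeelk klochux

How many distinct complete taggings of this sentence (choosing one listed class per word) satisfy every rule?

Candidates per position — 1:raivroi {adjective,preposition}; 2:cheetau {determiner,preposition}; 3:raivroi {adjective,preposition}; 4:skaik {determiner,preposition}; 5:zredeelk {adjective}; 6:klochux {preposition}.
There are 16 candidate sequences in total.
The sequences that satisfy every rule: adjective determiner adjective preposition adjective preposition; adjective preposition adjective determiner adjective preposition; adjective preposition adjective preposition adjective preposition.
Count = 3.

3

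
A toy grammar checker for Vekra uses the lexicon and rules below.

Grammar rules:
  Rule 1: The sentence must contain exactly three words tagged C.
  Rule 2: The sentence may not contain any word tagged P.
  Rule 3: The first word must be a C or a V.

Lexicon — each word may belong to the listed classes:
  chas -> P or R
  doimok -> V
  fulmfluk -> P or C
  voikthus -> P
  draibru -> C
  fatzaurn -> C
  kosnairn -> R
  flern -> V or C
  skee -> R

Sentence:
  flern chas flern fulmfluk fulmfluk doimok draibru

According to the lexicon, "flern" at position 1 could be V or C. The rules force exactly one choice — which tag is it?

V

Candidates per position — 1:flern {V,C}; 2:chas {P,R}; 3:flern {V,C}; 4:fulmfluk {P,C}; 5:fulmfluk {P,C}; 6:doimok {V}; 7:draibru {C}.
At position 2, choosing P makes rule 2 impossible to satisfy; hence R.
At position 4, choosing P makes rule 2 impossible to satisfy; hence C.
At position 5, choosing P makes rule 2 impossible to satisfy; hence C.
At position 1, choosing C makes rule 1 impossible to satisfy; hence V.
At position 3, choosing C makes rule 1 impossible to satisfy; hence V.
So the tagging must be: V R V C C V C.
Check: rule 1 holds; rule 2 holds; rule 3 holds.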